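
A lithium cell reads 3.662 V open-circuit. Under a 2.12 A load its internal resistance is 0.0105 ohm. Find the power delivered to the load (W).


Step 1: V_terminal = OCV - I*R = 3.662 - 2.12 * 0.0105 = 3.6397 V
Step 2: P_out = V_terminal * I = 3.6397 * 2.12 = 7.716 W

7.716 W


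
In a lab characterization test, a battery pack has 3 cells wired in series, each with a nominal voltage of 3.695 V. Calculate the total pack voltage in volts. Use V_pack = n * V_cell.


Series voltages add: 3 * 3.695 V = 11.085 V

11.085 V


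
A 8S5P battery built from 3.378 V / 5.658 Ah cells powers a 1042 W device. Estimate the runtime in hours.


Step 1: E_pack = Ns * V_cell * Np * C_cell = 8 * 3.378 * 5 * 5.658 = 764.51 Wh
Step 2: t = E_pack / P = 764.51 / 1042 = 0.7337 hr

0.7337 hr


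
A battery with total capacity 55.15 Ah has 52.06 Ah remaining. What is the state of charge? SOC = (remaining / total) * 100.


SOC = (remaining / total) * 100 = (52.06 / 55.15) * 100 = 94.40%

94.40%


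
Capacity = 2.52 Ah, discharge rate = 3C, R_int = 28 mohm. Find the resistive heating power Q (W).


Convert: R = 28 mohm = 0.028 ohm
Step 1: I = C_rate * capacity = 3 * 2.52 = 7.56 A
Step 2: Q = I^2 * R = 7.56^2 * 0.028 = 57.154 * 0.028 = 1.600 W

1.600 W


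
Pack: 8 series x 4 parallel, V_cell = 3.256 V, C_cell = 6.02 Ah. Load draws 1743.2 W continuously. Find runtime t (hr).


Step 1: E_pack = Ns * V_cell * Np * C_cell = 8 * 3.256 * 4 * 6.02 = 627.24 Wh
Step 2: t = E_pack / P = 627.24 / 1743.2 = 0.3598 hr

0.3598 hr


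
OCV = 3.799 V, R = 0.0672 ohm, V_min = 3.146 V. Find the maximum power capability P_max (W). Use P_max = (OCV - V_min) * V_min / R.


dV = OCV - V_min = 0.653 V (so I_max = dV / R)
P_max = dV * V_min / R = 0.653 * 3.146 / 0.0672 = 30.57 W

30.57 W


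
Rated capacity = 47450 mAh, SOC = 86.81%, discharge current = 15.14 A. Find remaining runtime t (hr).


Convert: C_total = 47450 mAh = 47.45 Ah
Step 1: remaining = SOC/100 * C_total = 86.81/100 * 47.45 = 41.191 Ah
Step 2: t = remaining / I = 41.191 / 15.14 = 2.721 hr

2.721 hr


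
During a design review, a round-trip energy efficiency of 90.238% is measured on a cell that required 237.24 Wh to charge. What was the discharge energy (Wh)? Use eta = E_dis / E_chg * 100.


E_dis = eta/100 * E_chg = 90.238/100 * 237.24 = 214.1 Wh

214.1 Wh


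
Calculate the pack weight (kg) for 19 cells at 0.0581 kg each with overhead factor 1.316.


Cell mass sum = 19 * 0.0581 = 1.1039 kg
With overhead 1.316: m_pack = 1.1039 * 1.316 = 1.453 kg

1.453 kg


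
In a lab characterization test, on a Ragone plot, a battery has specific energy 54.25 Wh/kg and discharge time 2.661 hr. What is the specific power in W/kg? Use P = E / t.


Specific power = 54.25 Wh/kg / 2.661 hr = 20.39 W/kg

20.39 W/kg


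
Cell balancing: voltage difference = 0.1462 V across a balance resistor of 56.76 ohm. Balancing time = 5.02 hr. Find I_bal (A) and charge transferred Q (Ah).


First, Ohm's law: I_bal = 0.1462 V / 56.76 ohm = 0.0025758 A
Then Q = I * t = 0.0025758 A * 5.02 hr = 0.01293 Ah

I=0.0025758 A, Q=0.01293 Ah


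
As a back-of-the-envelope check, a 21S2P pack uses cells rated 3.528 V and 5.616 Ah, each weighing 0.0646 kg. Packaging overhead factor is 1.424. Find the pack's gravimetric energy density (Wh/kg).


Step 1: V_pack = 21 * 3.528 = 74.088 V
Step 2: C_pack = 2 * 5.616 = 11.232 Ah
Step 3: E_pack = V_pack * C_pack = 74.088 * 11.232 = 832.16 Wh
Step 4: m_pack = 21 * 2 * 0.0646 * 1.424 = 3.8636 kg
Step 5: ED = E_pack / m_pack = 832.16 / 3.8636 = 215.4 Wh/kg

215.4 Wh/kg


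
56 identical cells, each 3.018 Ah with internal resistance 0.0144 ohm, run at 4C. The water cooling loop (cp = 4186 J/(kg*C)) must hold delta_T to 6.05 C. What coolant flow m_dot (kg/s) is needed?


Step 1: I = 4 * 3.018 = 12.072 A
Step 2: Q_cell = I^2 * R = 12.072^2 * 0.0144 = 2.0986 W
Step 3: Q_total = 56 * 2.0986 = 117.52 W
Step 4: m_dot = Q_total / (cp * dT) = 117.52 / (4186 * 6.05) = 0.004640 kg/s

0.004640 kg/s


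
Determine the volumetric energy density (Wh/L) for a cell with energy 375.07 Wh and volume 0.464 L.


ED = E / V = 375.07 / 0.464 = 808.3 Wh/L

808.3 Wh/L


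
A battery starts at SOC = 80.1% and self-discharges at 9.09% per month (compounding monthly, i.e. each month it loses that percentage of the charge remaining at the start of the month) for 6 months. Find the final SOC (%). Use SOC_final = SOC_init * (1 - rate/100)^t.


Monthly retention factor = 1 - 9.09/100 = 0.9091
Over 6 months: factor^6 = 0.56451
SOC_final = 80.1 * 0.56451 = 45.22%

45.22%


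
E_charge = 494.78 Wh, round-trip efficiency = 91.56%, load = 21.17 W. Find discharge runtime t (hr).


Step 1: E_discharge = eta/100 * E_charge = 91.56/100 * 494.78 = 453.02 Wh
Step 2: t = E_discharge / P = 453.02 / 21.17 = 21.40 hr

21.40 hr


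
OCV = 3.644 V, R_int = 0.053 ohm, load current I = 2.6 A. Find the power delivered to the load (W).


Step 1: V_terminal = OCV - I*R = 3.644 - 2.6 * 0.053 = 3.5062 V
Step 2: P_out = V_terminal * I = 3.5062 * 2.6 = 9.116 W

9.116 W


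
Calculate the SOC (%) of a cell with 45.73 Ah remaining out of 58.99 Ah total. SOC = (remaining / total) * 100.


SOC% = 45.73 / 58.99 * 100 = 77.52%

77.52%


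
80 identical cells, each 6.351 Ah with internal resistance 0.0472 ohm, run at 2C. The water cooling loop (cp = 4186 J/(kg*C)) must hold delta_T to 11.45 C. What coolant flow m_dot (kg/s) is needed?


Step 1: I = 2 * 6.351 = 12.702 A
Step 2: Q_cell = I^2 * R = 12.702^2 * 0.0472 = 7.6153 W
Step 3: Q_total = 80 * 7.6153 = 609.22 W
Step 4: m_dot = Q_total / (cp * dT) = 609.22 / (4186 * 11.45) = 0.01271 kg/s

0.01271 kg/s


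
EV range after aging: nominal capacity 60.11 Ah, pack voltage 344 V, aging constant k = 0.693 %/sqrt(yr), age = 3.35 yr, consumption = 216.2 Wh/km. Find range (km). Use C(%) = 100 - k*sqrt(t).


Step 1: capacity retention = 100 - 0.693 * sqrt(3.35) = 100 - 0.693 * 1.8303 = 98.732%
Step 2: C_now = 60.11 * 98.732/100 = 59.348 Ah
Step 3: E_pack = V * C_now = 344 * 59.348 = 20416 Wh
Step 4: range = E_pack / consumption = 20416 / 216.2 = 94.43 km

94.43 km


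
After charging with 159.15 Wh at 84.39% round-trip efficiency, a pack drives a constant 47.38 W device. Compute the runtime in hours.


Step 1: E_discharge = eta/100 * E_charge = 84.39/100 * 159.15 = 134.31 Wh
Step 2: t = E_discharge / P = 134.31 / 47.38 = 2.835 hr

2.835 hr


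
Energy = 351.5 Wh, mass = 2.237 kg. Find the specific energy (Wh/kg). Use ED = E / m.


ED = E / m = 351.5 / 2.237 = 157.1 Wh/kg

157.1 Wh/kg


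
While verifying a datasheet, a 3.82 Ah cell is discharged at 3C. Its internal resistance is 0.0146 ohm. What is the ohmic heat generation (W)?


Step 1: I = C_rate * capacity = 3 * 3.82 = 11.46 A
Step 2: Q = I^2 * R = 11.46^2 * 0.0146 = 131.33 * 0.0146 = 1.917 W

1.917 W


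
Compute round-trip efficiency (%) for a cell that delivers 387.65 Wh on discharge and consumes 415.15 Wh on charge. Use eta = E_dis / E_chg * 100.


eta_e = E_dis / E_chg * 100 = 387.65 / 415.15 * 100 = 93.38%

93.38%


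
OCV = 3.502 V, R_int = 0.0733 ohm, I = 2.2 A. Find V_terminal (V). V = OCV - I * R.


IR drop = 2.2 * 0.0733 = 0.16126 V
V = 3.502 - 0.16126 = 3.341 V

3.341 V


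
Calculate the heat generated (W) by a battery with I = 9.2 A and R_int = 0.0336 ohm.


I^2 = 84.64
Q = 84.64 * 0.0336 = 2.844 W

2.844 W


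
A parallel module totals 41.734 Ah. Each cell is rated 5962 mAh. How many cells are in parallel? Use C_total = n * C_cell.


Convert: C_cell = 5962 mAh = 5.962 Ah
n = C_total / C_cell = 41.734 / 5.962 = 7

7


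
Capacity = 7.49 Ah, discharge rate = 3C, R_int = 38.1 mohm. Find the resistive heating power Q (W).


Convert: R = 38.1 mohm = 0.0381 ohm
Step 1: I = C_rate * capacity = 3 * 7.49 = 22.47 A
Step 2: Q = I^2 * R = 22.47^2 * 0.0381 = 504.9 * 0.0381 = 19.24 W

19.24 W


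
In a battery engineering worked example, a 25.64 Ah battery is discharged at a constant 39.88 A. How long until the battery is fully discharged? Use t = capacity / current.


Runtime = 25.64 Ah / 39.88 A = 0.6429 hr

0.6429 hr


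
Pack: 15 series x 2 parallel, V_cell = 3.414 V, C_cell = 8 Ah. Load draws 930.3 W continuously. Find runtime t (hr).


Step 1: E_pack = Ns * V_cell * Np * C_cell = 15 * 3.414 * 2 * 8 = 819.36 Wh
Step 2: t = E_pack / P = 819.36 / 930.3 = 0.8807 hr

0.8807 hr


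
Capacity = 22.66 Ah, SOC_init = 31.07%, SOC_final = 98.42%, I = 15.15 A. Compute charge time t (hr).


delta_Ah = 22.66 * (98.42 - 31.07) / 100 = 15.262 Ah
t = delta_Ah / I = 15.262 / 15.15 = 1.007 hr

1.007 hr


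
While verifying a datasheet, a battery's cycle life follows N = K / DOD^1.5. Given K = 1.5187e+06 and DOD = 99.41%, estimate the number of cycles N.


Step 1: DOD^1.5 = 99.41^1.5 = 991.16
Step 2: N = 1.5187e+06 / 991.16 = 1532 cycles

1532 cycles


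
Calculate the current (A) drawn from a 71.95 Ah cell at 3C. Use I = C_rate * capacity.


I = C_rate * capacity = 3 * 71.95 = 215.85 A

215.85 A


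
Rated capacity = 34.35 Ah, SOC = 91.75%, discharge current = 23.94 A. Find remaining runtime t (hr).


Step 1: remaining = SOC/100 * C_total = 91.75/100 * 34.35 = 31.516 Ah
Step 2: t = remaining / I = 31.516 / 23.94 = 1.316 hr

1.316 hr


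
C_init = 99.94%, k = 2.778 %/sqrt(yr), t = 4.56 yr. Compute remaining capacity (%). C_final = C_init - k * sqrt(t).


sqrt(t) = sqrt(4.56) = 2.1354
C_final = 99.94 - 2.778 * 2.1354 = 94.01%

94.01%


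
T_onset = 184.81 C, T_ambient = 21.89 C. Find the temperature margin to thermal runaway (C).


margin = T_onset - T_ambient = 184.81 - 21.89 = 162.92 C

162.92 C


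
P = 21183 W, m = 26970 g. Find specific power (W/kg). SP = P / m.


Convert: m = 26970 g = 26.97 kg
Specific power = 21183 W / 26.97 kg = 785.4 W/kg

785.4 W/kg


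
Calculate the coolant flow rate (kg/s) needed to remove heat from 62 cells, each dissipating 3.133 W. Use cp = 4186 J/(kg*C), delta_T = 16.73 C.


Q_total = 62 * 3.133 = 194.25 W
m_dot = Q_total / (cp * dT) = 194.25 / (4186 * 16.73) = 0.002774 kg/s

0.002774 kg/s


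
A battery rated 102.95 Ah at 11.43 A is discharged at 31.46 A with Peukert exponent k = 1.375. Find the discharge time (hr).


Step 1: t_rated = C / I_rated = 102.95 / 11.43 = 9.007 hr
Step 2: ratio = 11.43 / 31.46 = 0.36332
Step 3: ratio^k = 0.36332^1.375 = 0.24854
Step 4: t = t_rated * ratio^k = 9.007 * 0.24854 = 2.239 hr

2.239 hr


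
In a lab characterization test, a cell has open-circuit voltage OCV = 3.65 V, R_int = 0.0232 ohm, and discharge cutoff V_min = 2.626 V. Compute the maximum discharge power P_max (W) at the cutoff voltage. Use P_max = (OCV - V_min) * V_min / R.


dV = OCV - V_min = 1.024 V (so I_max = dV / R)
P_max = dV * V_min / R = 1.024 * 2.626 / 0.0232 = 115.9 W

115.9 W


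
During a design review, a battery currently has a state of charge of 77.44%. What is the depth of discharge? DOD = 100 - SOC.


Complement of SOC: DOD = 100% - 77.44% = 22.56%

22.56%


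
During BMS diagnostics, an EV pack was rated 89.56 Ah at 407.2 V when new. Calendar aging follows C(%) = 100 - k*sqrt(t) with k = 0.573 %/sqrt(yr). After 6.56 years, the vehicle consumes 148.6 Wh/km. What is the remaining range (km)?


Step 1: capacity retention = 100 - 0.573 * sqrt(6.56) = 100 - 0.573 * 2.5612 = 98.532%
Step 2: C_now = 89.56 * 98.532/100 = 88.245 Ah
Step 3: E_pack = V * C_now = 407.2 * 88.245 = 35933 Wh
Step 4: range = E_pack / consumption = 35933 / 148.6 = 241.8 km

241.8 km


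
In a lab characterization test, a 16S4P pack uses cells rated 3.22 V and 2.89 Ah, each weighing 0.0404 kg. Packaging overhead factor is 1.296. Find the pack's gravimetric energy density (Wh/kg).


Step 1: V_pack = 16 * 3.22 = 51.52 V
Step 2: C_pack = 4 * 2.89 = 11.56 Ah
Step 3: E_pack = V_pack * C_pack = 51.52 * 11.56 = 595.57 Wh
Step 4: m_pack = 16 * 4 * 0.0404 * 1.296 = 3.3509 kg
Step 5: ED = E_pack / m_pack = 595.57 / 3.3509 = 177.7 Wh/kg

177.7 Wh/kg


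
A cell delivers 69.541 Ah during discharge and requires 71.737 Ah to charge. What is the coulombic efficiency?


eta_c = Q_dis / Q_chg * 100 = 69.541 / 71.737 * 100 = 96.94%

96.94%


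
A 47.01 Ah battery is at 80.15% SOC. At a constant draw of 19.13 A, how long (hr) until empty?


Step 1: remaining = SOC/100 * C_total = 80.15/100 * 47.01 = 37.679 Ah
Step 2: t = remaining / I = 37.679 / 19.13 = 1.970 hr

1.970 hr


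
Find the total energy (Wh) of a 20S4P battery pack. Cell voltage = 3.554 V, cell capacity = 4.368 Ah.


E = Ns * Vcell * Np * Ccell = 20 * 3.554 * 4 * 4.368 = 1242 Wh

1242 Wh


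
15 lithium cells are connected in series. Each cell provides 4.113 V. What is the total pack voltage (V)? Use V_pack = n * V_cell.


V_pack = n * V_cell = 15 * 4.113 = 61.695 V

61.695 V


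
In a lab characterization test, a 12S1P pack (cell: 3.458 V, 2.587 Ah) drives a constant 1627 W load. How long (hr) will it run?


Step 1: E_pack = Ns * V_cell * Np * C_cell = 12 * 3.458 * 1 * 2.587 = 107.35 Wh
Step 2: t = E_pack / P = 107.35 / 1627 = 0.06598 hr

0.06598 hr


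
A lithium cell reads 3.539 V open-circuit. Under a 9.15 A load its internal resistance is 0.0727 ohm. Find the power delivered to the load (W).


Step 1: V_terminal = OCV - I*R = 3.539 - 9.15 * 0.0727 = 2.8738 V
Step 2: P_out = V_terminal * I = 2.8738 * 9.15 = 26.30 W

26.30 W


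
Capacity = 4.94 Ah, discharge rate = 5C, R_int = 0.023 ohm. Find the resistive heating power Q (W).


Step 1: I = C_rate * capacity = 5 * 4.94 = 24.7 A
Step 2: Q = I^2 * R = 24.7^2 * 0.023 = 610.09 * 0.023 = 14.03 W

14.03 W


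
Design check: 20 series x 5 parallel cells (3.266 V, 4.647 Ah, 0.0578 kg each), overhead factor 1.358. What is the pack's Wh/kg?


Step 1: V_pack = 20 * 3.266 = 65.32 V
Step 2: C_pack = 5 * 4.647 = 23.235 Ah
Step 3: E_pack = V_pack * C_pack = 65.32 * 23.235 = 1517.7 Wh
Step 4: m_pack = 20 * 5 * 0.0578 * 1.358 = 7.8492 kg
Step 5: ED = E_pack / m_pack = 1517.7 / 7.8492 = 193.4 Wh/kg

193.4 Wh/kg


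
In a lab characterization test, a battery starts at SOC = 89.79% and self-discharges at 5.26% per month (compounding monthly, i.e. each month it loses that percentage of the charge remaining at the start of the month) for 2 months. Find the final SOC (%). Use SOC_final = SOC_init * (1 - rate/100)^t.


decay = (1 - 5.26/100)^2 = 0.89757
SOC_final = 89.79 * 0.89757 = 80.59%

80.59%


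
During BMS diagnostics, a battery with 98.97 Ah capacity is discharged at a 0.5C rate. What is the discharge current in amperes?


At 0.5C: I = 0.5 * 98.97 Ah = 49.485 A

49.485 A


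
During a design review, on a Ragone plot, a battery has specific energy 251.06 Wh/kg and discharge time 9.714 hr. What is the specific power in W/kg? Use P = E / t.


P_specific = E / t = 251.06 / 9.714 = 25.85 W/kg

25.85 W/kg


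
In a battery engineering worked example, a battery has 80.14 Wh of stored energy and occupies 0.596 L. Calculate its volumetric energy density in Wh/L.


Volumetric ED = 80.14 Wh / 0.596 L = 134.5 Wh/L

134.5 Wh/L


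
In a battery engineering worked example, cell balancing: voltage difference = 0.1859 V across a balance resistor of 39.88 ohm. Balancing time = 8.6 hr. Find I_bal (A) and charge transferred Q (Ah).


I_bal = dV / R = 0.1859 / 39.88 = 0.0046615 A
Q = I_bal * t = 0.0046615 * 8.6 = 0.04009 Ah

I=0.0046615 A, Q=0.04009 Ah


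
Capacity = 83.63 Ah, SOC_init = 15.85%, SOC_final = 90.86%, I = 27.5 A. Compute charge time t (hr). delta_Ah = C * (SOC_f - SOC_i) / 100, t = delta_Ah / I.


delta_Ah = 83.63 * (90.86 - 15.85) / 100 = 62.731 Ah
t = delta_Ah / I = 62.731 / 27.5 = 2.281 hr

2.281 hr


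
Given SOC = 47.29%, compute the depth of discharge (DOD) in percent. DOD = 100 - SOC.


DOD = 100 - SOC = 100 - 47.29 = 52.71%

52.71%


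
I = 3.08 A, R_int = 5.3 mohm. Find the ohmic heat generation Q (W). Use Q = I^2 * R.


Convert: R = 5.3 mohm = 0.0053 ohm
I^2 = 9.4864
Q = 9.4864 * 0.0053 = 0.05028 W

0.05028 W


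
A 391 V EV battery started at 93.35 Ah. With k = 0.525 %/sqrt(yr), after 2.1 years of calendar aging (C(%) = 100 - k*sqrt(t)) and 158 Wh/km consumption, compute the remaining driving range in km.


Step 1: capacity retention = 100 - 0.525 * sqrt(2.1) = 100 - 0.525 * 1.4491 = 99.239%
Step 2: C_now = 93.35 * 99.239/100 = 92.64 Ah
Step 3: E_pack = V * C_now = 391 * 92.64 = 36222 Wh
Step 4: range = E_pack / consumption = 36222 / 158 = 229.3 km

229.3 km


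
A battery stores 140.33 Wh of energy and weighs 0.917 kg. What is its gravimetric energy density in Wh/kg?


ED = E / m = 140.33 / 0.917 = 153.0 Wh/kg

153.0 Wh/kg


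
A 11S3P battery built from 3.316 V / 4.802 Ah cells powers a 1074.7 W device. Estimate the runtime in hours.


Step 1: E_pack = Ns * V_cell * Np * C_cell = 11 * 3.316 * 3 * 4.802 = 525.47 Wh
Step 2: t = E_pack / P = 525.47 / 1074.7 = 0.4889 hr

0.4889 hr


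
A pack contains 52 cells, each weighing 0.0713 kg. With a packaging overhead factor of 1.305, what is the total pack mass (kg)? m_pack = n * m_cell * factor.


Cell mass sum = 52 * 0.0713 = 3.7076 kg
With overhead 1.305: m_pack = 3.7076 * 1.305 = 4.838 kg

4.838 kg


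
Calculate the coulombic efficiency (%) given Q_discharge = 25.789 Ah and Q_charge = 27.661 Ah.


Coulombic efficiency = 25.789/27.661 * 100% = 93.23%

93.23%


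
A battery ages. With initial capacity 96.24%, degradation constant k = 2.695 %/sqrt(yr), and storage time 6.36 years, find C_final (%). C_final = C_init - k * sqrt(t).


sqrt(t) = sqrt(6.36) = 2.5219
C_final = 96.24 - 2.695 * 2.5219 = 89.44%

89.44%


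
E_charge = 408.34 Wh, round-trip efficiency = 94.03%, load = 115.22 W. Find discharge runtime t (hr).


Step 1: E_discharge = eta/100 * E_charge = 94.03/100 * 408.34 = 383.96 Wh
Step 2: t = E_discharge / P = 383.96 / 115.22 = 3.332 hr

3.332 hr


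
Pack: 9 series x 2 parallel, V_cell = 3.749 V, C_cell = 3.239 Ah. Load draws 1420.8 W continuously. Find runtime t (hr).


Step 1: E_pack = Ns * V_cell * Np * C_cell = 9 * 3.749 * 2 * 3.239 = 218.57 Wh
Step 2: t = E_pack / P = 218.57 / 1420.8 = 0.1538 hr

0.1538 hr


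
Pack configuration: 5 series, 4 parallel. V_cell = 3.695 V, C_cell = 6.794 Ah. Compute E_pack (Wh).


V_pack = 5 * 3.695 = 18.475 V
C_pack = 4 * 6.794 = 27.176 Ah
E = V_pack * C_pack = 18.475 * 27.176 = 502.1 Wh

502.1 Wh


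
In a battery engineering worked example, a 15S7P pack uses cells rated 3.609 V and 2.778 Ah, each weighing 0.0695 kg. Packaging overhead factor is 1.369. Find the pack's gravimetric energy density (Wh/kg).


Step 1: V_pack = 15 * 3.609 = 54.135 V
Step 2: C_pack = 7 * 2.778 = 19.446 Ah
Step 3: E_pack = V_pack * C_pack = 54.135 * 19.446 = 1052.7 Wh
Step 4: m_pack = 15 * 7 * 0.0695 * 1.369 = 9.9903 kg
Step 5: ED = E_pack / m_pack = 1052.7 / 9.9903 = 105.4 Wh/kg

105.4 Wh/kg


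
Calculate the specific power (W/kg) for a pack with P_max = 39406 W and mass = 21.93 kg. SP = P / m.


Specific power = 39406 W / 21.93 kg = 1797 W/kg

1797 W/kg


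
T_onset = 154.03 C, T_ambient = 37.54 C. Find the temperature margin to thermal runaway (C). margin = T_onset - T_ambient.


margin = T_onset - T_ambient = 154.03 - 37.54 = 116.49 C

116.49 C


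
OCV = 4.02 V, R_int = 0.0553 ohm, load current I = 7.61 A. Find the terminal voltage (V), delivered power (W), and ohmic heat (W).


Step 1: V_terminal = OCV - I*R = 4.02 - 7.61 * 0.0553 = 3.5992 V
Step 2: P_out = V_terminal * I = 3.5992 * 7.61 = 27.39 W
Step 3: Q = I^2 * R = 7.61^2 * 0.0553 = 3.203 W

V=3.5992 V, P=27.39 W, Q=3.203 W


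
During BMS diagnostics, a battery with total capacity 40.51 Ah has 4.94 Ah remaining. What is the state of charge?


SOC = (remaining / total) * 100 = (4.94 / 40.51) * 100 = 12.19%

12.19%


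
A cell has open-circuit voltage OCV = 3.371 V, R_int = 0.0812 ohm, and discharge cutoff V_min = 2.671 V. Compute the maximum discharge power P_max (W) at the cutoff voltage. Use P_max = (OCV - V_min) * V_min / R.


dV = OCV - V_min = 0.7 V (so I_max = dV / R)
P_max = dV * V_min / R = 0.7 * 2.671 / 0.0812 = 23.03 W

23.03 W


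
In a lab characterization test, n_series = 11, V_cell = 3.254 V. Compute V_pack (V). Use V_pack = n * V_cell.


V_pack = n * V_cell = 11 * 3.254 = 35.794 V

35.794 V


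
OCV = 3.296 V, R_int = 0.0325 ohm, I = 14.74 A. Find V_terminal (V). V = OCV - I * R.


IR drop = 14.74 * 0.0325 = 0.47905 V
V = 3.296 - 0.47905 = 2.817 V

2.817 V


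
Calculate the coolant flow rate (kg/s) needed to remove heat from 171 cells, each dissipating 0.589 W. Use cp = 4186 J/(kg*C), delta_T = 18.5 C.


Q_total = 171 * 0.589 = 100.72 W
m_dot = Q_total / (cp * dT) = 100.72 / (4186 * 18.5) = 0.001301 kg/s

0.001301 kg/s


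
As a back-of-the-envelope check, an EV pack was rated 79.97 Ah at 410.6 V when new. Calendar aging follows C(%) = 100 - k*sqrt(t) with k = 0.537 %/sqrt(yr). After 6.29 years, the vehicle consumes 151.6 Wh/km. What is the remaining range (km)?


Step 1: capacity retention = 100 - 0.537 * sqrt(6.29) = 100 - 0.537 * 2.508 = 98.653%
Step 2: C_now = 79.97 * 98.653/100 = 78.893 Ah
Step 3: E_pack = V * C_now = 410.6 * 78.893 = 32393 Wh
Step 4: range = E_pack / consumption = 32393 / 151.6 = 213.7 km

213.7 km


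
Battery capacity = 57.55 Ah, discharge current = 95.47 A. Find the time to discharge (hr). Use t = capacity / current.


Runtime = 57.55 Ah / 95.47 A = 0.6028 hr

0.6028 hr


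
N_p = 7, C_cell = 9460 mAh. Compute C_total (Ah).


Convert: C_cell = 9460 mAh = 9.46 Ah
C_total = 7 * 9.46 = 66.22 Ah

66.22 Ah


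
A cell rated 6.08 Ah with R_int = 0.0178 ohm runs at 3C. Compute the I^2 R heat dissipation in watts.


Step 1: I = C_rate * capacity = 3 * 6.08 = 18.24 A
Step 2: Q = I^2 * R = 18.24^2 * 0.0178 = 332.7 * 0.0178 = 5.922 W

5.922 W


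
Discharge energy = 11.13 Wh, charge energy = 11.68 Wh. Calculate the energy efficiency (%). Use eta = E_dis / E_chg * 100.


Round-trip efficiency = 11.13/11.68 * 100% = 95.29%

95.29%


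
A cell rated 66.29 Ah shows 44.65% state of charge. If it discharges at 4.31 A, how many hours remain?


Step 1: remaining = SOC/100 * C_total = 44.65/100 * 66.29 = 29.598 Ah
Step 2: t = remaining / I = 29.598 / 4.31 = 6.867 hr

6.867 hr


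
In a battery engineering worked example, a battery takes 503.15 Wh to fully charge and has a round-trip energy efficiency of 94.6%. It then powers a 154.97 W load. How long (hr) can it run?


Step 1: E_discharge = eta/100 * E_charge = 94.6/100 * 503.15 = 475.98 Wh
Step 2: t = E_discharge / P = 475.98 / 154.97 = 3.071 hr

3.071 hr


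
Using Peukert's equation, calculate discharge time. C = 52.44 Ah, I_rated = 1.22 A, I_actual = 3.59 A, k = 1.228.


Step 1: t_rated = C / I_rated = 52.44 / 1.22 = 42.984 hr
Step 2: ratio = 1.22 / 3.59 = 0.33983
Step 3: ratio^k = 0.33983^1.228 = 0.2657
Step 4: t = t_rated * ratio^k = 42.984 * 0.2657 = 11.42 hr

11.42 hr


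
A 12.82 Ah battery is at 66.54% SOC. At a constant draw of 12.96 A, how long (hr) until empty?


Step 1: remaining = SOC/100 * C_total = 66.54/100 * 12.82 = 8.5304 Ah
Step 2: t = remaining / I = 8.5304 / 12.96 = 0.6582 hr

0.6582 hr


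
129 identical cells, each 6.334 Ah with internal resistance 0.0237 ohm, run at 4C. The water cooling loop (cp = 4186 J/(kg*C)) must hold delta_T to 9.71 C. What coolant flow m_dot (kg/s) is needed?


Step 1: I = 4 * 6.334 = 25.336 A
Step 2: Q_cell = I^2 * R = 25.336^2 * 0.0237 = 15.213 W
Step 3: Q_total = 129 * 15.213 = 1962.5 W
Step 4: m_dot = Q_total / (cp * dT) = 1962.5 / (4186 * 9.71) = 0.04828 kg/s

0.04828 kg/s


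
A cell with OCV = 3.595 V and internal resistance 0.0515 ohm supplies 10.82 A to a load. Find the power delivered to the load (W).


Step 1: V_terminal = OCV - I*R = 3.595 - 10.82 * 0.0515 = 3.0378 V
Step 2: P_out = V_terminal * I = 3.0378 * 10.82 = 32.87 W

32.87 W


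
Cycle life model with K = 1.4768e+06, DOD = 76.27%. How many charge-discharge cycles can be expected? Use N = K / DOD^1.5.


Step 1: DOD^1.5 = 76.27^1.5 = 666.09
Step 2: N = 1.4768e+06 / 666.09 = 2217 cycles

2217 cycles


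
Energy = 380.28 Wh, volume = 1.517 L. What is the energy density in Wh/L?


ED = E / V = 380.28 / 1.517 = 250.7 Wh/L

250.7 Wh/L


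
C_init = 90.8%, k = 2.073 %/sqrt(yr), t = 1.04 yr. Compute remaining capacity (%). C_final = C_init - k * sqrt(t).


sqrt(t) = sqrt(1.04) = 1.0198
C_final = 90.8 - 2.073 * 1.0198 = 88.69%

88.69%


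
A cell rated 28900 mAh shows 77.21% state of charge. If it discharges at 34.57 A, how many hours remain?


Convert: C_total = 28900 mAh = 28.9 Ah
Step 1: remaining = SOC/100 * C_total = 77.21/100 * 28.9 = 22.314 Ah
Step 2: t = remaining / I = 22.314 / 34.57 = 0.6455 hr

0.6455 hr


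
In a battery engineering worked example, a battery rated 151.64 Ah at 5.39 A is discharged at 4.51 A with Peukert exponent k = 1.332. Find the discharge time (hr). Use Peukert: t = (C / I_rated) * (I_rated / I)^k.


Step 1: t_rated = C / I_rated = 151.64 / 5.39 = 28.134 hr
Step 2: ratio = 5.39 / 4.51 = 1.1951
Step 3: ratio^k = 1.1951^1.332 = 1.268
Step 4: t = t_rated * ratio^k = 28.134 * 1.268 = 35.67 hr

35.67 hr


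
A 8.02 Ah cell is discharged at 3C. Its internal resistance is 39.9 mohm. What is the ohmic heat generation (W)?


Convert: R = 39.9 mohm = 0.0399 ohm
Step 1: I = C_rate * capacity = 3 * 8.02 = 24.06 A
Step 2: Q = I^2 * R = 24.06^2 * 0.0399 = 578.88 * 0.0399 = 23.10 W

23.10 W


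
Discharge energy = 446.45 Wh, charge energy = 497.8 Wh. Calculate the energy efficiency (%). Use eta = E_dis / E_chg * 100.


eta_e = E_dis / E_chg * 100 = 446.45 / 497.8 * 100 = 89.68%

89.68%


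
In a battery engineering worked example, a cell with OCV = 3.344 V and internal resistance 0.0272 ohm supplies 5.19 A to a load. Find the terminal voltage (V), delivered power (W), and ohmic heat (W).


Step 1: V_terminal = OCV - I*R = 3.344 - 5.19 * 0.0272 = 3.2028 V
Step 2: P_out = V_terminal * I = 3.2028 * 5.19 = 16.62 W
Step 3: Q = I^2 * R = 5.19^2 * 0.0272 = 0.7327 W

V=3.2028 V, P=16.62 W, Q=0.7327 W


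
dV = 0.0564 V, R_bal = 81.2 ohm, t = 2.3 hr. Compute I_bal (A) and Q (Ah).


First, Ohm's law: I_bal = 0.0564 V / 81.2 ohm = 6.9458e-04 A
Then Q = I * t = 6.9458e-04 A * 2.3 hr = 0.001598 Ah

I=6.9458e-04 A, Q=0.001598 Ah


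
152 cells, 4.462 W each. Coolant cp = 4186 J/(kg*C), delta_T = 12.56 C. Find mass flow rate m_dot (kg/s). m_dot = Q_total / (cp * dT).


Q_total = 152 * 4.462 = 678.22 W
m_dot = Q_total / (cp * dT) = 678.22 / (4186 * 12.56) = 0.01290 kg/s

0.01290 kg/s


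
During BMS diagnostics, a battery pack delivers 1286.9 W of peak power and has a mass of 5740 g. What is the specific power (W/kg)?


Convert: m = 5740 g = 5.74 kg
SP = P / m = 1286.9 / 5.74 = 224.2 W/kg

224.2 W/kg


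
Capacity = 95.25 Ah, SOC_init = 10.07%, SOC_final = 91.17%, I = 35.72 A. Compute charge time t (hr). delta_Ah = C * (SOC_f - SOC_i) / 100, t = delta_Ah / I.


Step 1: dSOC = 91.17% - 10.07% = 81.1%
Step 2: delta_Ah = 95.25 * 81.1 / 100 = 77.248 Ah
Step 3: t = 77.248 / 35.72 = 2.163 hr

2.163 hr


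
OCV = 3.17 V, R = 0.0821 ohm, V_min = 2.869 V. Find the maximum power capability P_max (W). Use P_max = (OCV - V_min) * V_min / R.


dV = OCV - V_min = 0.301 V (so I_max = dV / R)
P_max = dV * V_min / R = 0.301 * 2.869 / 0.0821 = 10.52 W

10.52 W


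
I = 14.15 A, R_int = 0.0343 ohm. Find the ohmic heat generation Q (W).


I^2 = 200.22
Q = 200.22 * 0.0343 = 6.868 W

6.868 W


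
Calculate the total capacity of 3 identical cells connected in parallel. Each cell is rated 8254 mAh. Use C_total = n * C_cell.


Convert: C_cell = 8254 mAh = 8.254 Ah
C_total = 3 * 8.254 = 24.762 Ah

24.762 Ah


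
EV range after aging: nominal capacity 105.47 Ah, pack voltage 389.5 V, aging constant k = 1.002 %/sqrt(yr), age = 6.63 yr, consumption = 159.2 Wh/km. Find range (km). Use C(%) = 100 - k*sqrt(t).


Step 1: capacity retention = 100 - 1.002 * sqrt(6.63) = 100 - 1.002 * 2.5749 = 97.42%
Step 2: C_now = 105.47 * 97.42/100 = 102.75 Ah
Step 3: E_pack = V * C_now = 389.5 * 102.75 = 40021 Wh
Step 4: range = E_pack / consumption = 40021 / 159.2 = 251.4 km

251.4 km


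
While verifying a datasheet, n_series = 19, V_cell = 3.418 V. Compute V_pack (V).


Series voltages add: 19 * 3.418 V = 64.942 V

64.942 V


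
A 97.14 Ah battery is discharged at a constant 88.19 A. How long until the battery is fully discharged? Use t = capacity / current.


Runtime = 97.14 Ah / 88.19 A = 1.101 hr

1.101 hr


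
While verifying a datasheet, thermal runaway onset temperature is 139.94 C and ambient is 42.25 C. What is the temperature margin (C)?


Safety margin = 139.94 C - 42.25 C = 97.69 C

97.69 C


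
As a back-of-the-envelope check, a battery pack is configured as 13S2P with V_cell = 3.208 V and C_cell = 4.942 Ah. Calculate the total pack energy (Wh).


V_pack = 13 * 3.208 = 41.704 V
C_pack = 2 * 4.942 = 9.884 Ah
E = V_pack * C_pack = 41.704 * 9.884 = 412.2 Wh

412.2 Wh


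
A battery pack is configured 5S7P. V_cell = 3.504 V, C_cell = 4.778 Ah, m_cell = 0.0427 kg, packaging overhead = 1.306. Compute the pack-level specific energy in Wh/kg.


Step 1: V_pack = 5 * 3.504 = 17.52 V
Step 2: C_pack = 7 * 4.778 = 33.446 Ah
Step 3: E_pack = V_pack * C_pack = 17.52 * 33.446 = 585.97 Wh
Step 4: m_pack = 5 * 7 * 0.0427 * 1.306 = 1.9518 kg
Step 5: ED = E_pack / m_pack = 585.97 / 1.9518 = 300.2 Wh/kg

300.2 Wh/kg


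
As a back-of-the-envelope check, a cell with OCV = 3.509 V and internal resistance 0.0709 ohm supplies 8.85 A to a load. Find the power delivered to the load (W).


Step 1: V_terminal = OCV - I*R = 3.509 - 8.85 * 0.0709 = 2.8815 V
Step 2: P_out = V_terminal * I = 2.8815 * 8.85 = 25.50 W

25.50 W


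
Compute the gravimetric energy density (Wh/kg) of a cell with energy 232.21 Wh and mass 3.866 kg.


ED = E / m = 232.21 / 3.866 = 60.06 Wh/kg

60.06 Wh/kg


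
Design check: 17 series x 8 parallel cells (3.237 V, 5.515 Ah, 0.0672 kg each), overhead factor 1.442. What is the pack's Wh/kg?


Step 1: V_pack = 17 * 3.237 = 55.029 V
Step 2: C_pack = 8 * 5.515 = 44.12 Ah
Step 3: E_pack = V_pack * C_pack = 55.029 * 44.12 = 2427.9 Wh
Step 4: m_pack = 17 * 8 * 0.0672 * 1.442 = 13.179 kg
Step 5: ED = E_pack / m_pack = 2427.9 / 13.179 = 184.2 Wh/kg

184.2 Wh/kg


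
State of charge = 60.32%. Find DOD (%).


DOD = 100 - SOC = 100 - 60.32 = 39.68%

39.68%


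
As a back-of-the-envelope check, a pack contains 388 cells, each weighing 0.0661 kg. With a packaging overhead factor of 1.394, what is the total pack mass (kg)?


Cell mass sum = 388 * 0.0661 = 25.647 kg
With overhead 1.394: m_pack = 25.647 * 1.394 = 35.75 kg

35.75 kg


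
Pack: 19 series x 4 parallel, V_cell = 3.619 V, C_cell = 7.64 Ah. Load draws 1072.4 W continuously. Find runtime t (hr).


Step 1: E_pack = Ns * V_cell * Np * C_cell = 19 * 3.619 * 4 * 7.64 = 2101.3 Wh
Step 2: t = E_pack / P = 2101.3 / 1072.4 = 1.959 hr

1.959 hr


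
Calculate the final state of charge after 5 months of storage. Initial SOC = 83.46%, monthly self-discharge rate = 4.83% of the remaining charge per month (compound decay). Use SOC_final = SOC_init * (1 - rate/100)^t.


decay = (1 - 4.83/100)^5 = 0.78073
SOC_final = 83.46 * 0.78073 = 65.16%

65.16%


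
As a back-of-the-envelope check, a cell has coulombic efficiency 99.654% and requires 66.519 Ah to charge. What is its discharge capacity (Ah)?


Q_dis = eta/100 * Q_chg = 99.654/100 * 66.519 = 66.29 Ah

66.29 Ah


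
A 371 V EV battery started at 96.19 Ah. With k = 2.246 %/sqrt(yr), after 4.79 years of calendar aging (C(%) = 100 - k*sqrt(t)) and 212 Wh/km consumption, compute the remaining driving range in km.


Step 1: capacity retention = 100 - 2.246 * sqrt(4.79) = 100 - 2.246 * 2.1886 = 95.084%
Step 2: C_now = 96.19 * 95.084/100 = 91.461 Ah
Step 3: E_pack = V * C_now = 371 * 91.461 = 33932 Wh
Step 4: range = E_pack / consumption = 33932 / 212 = 160.1 km

160.1 km


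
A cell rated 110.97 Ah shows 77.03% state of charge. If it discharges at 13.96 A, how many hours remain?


Step 1: remaining = SOC/100 * C_total = 77.03/100 * 110.97 = 85.48 Ah
Step 2: t = remaining / I = 85.48 / 13.96 = 6.123 hr

6.123 hr


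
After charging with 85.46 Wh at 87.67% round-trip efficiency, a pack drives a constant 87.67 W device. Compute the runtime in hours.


Step 1: E_discharge = eta/100 * E_charge = 87.67/100 * 85.46 = 74.923 Wh
Step 2: t = E_discharge / P = 74.923 / 87.67 = 0.8546 hr

0.8546 hr


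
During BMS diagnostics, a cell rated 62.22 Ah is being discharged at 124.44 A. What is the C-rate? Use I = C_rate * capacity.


Rearranging: C_rate = 124.44 / 62.22 = 2C

2C


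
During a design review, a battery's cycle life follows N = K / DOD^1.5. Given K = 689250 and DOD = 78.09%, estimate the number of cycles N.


DOD^1.5 = 690.07
N = K / DOD^1.5 = 689250 / 690.07 = 998.8

998.8 cycles


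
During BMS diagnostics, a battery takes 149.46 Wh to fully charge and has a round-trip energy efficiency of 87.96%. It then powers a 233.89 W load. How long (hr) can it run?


Step 1: E_discharge = eta/100 * E_charge = 87.96/100 * 149.46 = 131.47 Wh
Step 2: t = E_discharge / P = 131.47 / 233.89 = 0.5621 hr

0.5621 hr


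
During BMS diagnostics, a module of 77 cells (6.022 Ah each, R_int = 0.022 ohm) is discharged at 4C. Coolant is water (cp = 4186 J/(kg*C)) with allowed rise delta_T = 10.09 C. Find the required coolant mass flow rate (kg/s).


Step 1: I = 4 * 6.022 = 24.088 A
Step 2: Q_cell = I^2 * R = 24.088^2 * 0.022 = 12.765 W
Step 3: Q_total = 77 * 12.765 = 982.91 W
Step 4: m_dot = Q_total / (cp * dT) = 982.91 / (4186 * 10.09) = 0.02327 kg/s

0.02327 kg/s


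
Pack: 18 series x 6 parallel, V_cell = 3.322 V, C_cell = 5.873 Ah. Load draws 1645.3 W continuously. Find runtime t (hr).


Step 1: E_pack = Ns * V_cell * Np * C_cell = 18 * 3.322 * 6 * 5.873 = 2107.1 Wh
Step 2: t = E_pack / P = 2107.1 / 1645.3 = 1.281 hr

1.281 hr


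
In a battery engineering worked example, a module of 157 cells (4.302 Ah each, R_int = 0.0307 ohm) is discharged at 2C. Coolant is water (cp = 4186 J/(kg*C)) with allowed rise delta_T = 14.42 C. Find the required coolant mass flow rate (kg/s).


Step 1: I = 2 * 4.302 = 8.604 A
Step 2: Q_cell = I^2 * R = 8.604^2 * 0.0307 = 2.2727 W
Step 3: Q_total = 157 * 2.2727 = 356.81 W
Step 4: m_dot = Q_total / (cp * dT) = 356.81 / (4186 * 14.42) = 0.005911 kg/s

0.005911 kg/s


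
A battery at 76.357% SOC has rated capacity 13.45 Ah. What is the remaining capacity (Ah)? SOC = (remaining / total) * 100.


remaining = SOC / 100 * total = 76.357 / 100 * 13.45 = 10.27 Ah

10.27 Ah


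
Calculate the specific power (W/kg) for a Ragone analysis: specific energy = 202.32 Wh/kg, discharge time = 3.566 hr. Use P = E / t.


Specific power = 202.32 Wh/kg / 3.566 hr = 56.74 W/kg

56.74 W/kg


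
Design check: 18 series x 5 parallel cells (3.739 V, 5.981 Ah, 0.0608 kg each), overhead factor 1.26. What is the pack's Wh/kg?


Step 1: V_pack = 18 * 3.739 = 67.302 V
Step 2: C_pack = 5 * 5.981 = 29.905 Ah
Step 3: E_pack = V_pack * C_pack = 67.302 * 29.905 = 2012.7 Wh
Step 4: m_pack = 18 * 5 * 0.0608 * 1.26 = 6.8947 kg
Step 5: ED = E_pack / m_pack = 2012.7 / 6.8947 = 291.9 Wh/kg

291.9 Wh/kg


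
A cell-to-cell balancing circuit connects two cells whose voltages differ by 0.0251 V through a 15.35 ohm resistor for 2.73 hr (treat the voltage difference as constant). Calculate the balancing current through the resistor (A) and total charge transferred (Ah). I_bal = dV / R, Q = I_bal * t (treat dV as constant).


I_bal = dV / R = 0.0251 / 15.35 = 0.0016352 A
Q = I_bal * t = 0.0016352 * 2.73 = 0.004464 Ah

I=0.0016352 A, Q=0.004464 Ah


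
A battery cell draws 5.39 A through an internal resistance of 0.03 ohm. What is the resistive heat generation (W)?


Q = I^2 * R = 5.39^2 * 0.03 = 0.8716 W

0.8716 W


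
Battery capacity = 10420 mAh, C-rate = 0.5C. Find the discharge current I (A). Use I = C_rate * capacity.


Convert: capacity = 10420 mAh = 10.42 Ah
At 0.5C: I = 0.5 * 10.42 Ah = 5.21 A

5.21 A


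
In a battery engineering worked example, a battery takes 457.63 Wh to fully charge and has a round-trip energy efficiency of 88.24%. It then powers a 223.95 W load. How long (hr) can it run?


Step 1: E_discharge = eta/100 * E_charge = 88.24/100 * 457.63 = 403.81 Wh
Step 2: t = E_discharge / P = 403.81 / 223.95 = 1.803 hr

1.803 hr


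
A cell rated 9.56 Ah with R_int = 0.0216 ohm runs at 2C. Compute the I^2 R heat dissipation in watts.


Step 1: I = C_rate * capacity = 2 * 9.56 = 19.12 A
Step 2: Q = I^2 * R = 19.12^2 * 0.0216 = 365.57 * 0.0216 = 7.896 W

7.896 W


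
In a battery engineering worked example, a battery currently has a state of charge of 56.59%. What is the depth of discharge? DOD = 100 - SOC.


DOD = 100 - SOC = 100 - 56.59 = 43.41%

43.41%


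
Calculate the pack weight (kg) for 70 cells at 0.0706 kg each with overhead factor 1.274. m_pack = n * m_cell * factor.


Cell mass sum = 70 * 0.0706 = 4.942 kg
With overhead 1.274: m_pack = 4.942 * 1.274 = 6.296 kg

6.296 kg


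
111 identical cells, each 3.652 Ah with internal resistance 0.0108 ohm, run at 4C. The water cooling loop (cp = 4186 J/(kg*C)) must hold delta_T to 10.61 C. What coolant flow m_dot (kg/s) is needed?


Step 1: I = 4 * 3.652 = 14.608 A
Step 2: Q_cell = I^2 * R = 14.608^2 * 0.0108 = 2.3047 W
Step 3: Q_total = 111 * 2.3047 = 255.82 W
Step 4: m_dot = Q_total / (cp * dT) = 255.82 / (4186 * 10.61) = 0.005760 kg/s

0.005760 kg/s


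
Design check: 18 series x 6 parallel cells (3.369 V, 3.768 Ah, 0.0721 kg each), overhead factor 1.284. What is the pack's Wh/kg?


Step 1: V_pack = 18 * 3.369 = 60.642 V
Step 2: C_pack = 6 * 3.768 = 22.608 Ah
Step 3: E_pack = V_pack * C_pack = 60.642 * 22.608 = 1371 Wh
Step 4: m_pack = 18 * 6 * 0.0721 * 1.284 = 9.9983 kg
Step 5: ED = E_pack / m_pack = 1371 / 9.9983 = 137.1 Wh/kg

137.1 Wh/kg


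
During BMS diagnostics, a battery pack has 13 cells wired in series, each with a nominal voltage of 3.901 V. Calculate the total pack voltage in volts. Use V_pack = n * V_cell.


With 13 cells in series at 3.901 V each, V_pack = 50.713 V

50.713 V


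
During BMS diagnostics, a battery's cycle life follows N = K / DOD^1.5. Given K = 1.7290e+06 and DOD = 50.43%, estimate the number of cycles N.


Step 1: DOD^1.5 = 50.43^1.5 = 358.12
Step 2: N = 1.7290e+06 / 358.12 = 4828 cycles

4828 cycles


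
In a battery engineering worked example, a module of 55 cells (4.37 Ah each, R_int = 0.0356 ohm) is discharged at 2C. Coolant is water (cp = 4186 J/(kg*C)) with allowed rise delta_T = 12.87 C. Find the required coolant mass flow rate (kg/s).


Step 1: I = 2 * 4.37 = 8.74 A
Step 2: Q_cell = I^2 * R = 8.74^2 * 0.0356 = 2.7194 W
Step 3: Q_total = 55 * 2.7194 = 149.57 W
Step 4: m_dot = Q_total / (cp * dT) = 149.57 / (4186 * 12.87) = 0.002776 kg/s

0.002776 kg/s


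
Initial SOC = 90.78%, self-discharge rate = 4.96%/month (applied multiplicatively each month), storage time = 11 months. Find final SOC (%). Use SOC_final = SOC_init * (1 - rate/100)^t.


decay = (1 - 4.96/100)^11 = 0.57144
SOC_final = 90.78 * 0.57144 = 51.88%

51.88%


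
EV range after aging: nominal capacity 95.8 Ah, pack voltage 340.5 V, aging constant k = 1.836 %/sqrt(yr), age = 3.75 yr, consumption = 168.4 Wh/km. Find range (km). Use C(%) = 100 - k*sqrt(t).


Step 1: capacity retention = 100 - 1.836 * sqrt(3.75) = 100 - 1.836 * 1.9365 = 96.445%
Step 2: C_now = 95.8 * 96.445/100 = 92.394 Ah
Step 3: E_pack = V * C_now = 340.5 * 92.394 = 31460 Wh
Step 4: range = E_pack / consumption = 31460 / 168.4 = 186.8 km

186.8 km


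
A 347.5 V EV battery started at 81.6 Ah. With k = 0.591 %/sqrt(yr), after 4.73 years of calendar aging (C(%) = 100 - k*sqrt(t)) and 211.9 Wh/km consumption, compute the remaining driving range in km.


Step 1: capacity retention = 100 - 0.591 * sqrt(4.73) = 100 - 0.591 * 2.1749 = 98.715%
Step 2: C_now = 81.6 * 98.715/100 = 80.551 Ah
Step 3: E_pack = V * C_now = 347.5 * 80.551 = 27991 Wh
Step 4: range = E_pack / consumption = 27991 / 211.9 = 132.1 km

132.1 km
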